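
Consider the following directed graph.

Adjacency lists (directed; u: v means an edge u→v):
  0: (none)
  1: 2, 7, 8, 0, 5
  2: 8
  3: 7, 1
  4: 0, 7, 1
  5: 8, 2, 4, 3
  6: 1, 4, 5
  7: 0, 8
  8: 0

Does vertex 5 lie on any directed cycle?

Yes

5 is on a cycle iff 5 can reach itself via ≥1 edge.
5 → 4 → 1 → 5 — yes.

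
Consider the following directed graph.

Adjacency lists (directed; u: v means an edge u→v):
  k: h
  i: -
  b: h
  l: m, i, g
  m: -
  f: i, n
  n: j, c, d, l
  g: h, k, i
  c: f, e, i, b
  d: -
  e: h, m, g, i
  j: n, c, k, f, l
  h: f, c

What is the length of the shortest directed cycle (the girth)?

2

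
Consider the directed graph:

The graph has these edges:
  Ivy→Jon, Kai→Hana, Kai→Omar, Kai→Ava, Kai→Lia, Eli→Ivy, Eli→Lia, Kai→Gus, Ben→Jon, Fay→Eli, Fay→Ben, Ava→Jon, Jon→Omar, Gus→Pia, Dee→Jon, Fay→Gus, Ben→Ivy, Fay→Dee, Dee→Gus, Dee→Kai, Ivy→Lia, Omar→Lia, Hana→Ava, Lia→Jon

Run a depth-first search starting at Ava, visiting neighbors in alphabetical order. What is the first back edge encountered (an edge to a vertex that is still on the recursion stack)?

DFS from Ava (visiting neighbors in alphabetical order); mark gray on enter, black on exit:
Ava gray
  Jon gray
    Omar gray
      Lia gray
        Lia→Jon: Jon is gray → back edge
First back edge: Lia → Jon.

Lia->Jon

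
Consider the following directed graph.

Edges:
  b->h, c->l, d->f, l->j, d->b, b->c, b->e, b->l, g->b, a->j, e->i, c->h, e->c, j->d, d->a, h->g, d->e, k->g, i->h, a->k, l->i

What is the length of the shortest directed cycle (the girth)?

For each vertex v, BFS finds the shortest path from v back to v.
The shortest such closed walk is d → a → j → d, length 3.

3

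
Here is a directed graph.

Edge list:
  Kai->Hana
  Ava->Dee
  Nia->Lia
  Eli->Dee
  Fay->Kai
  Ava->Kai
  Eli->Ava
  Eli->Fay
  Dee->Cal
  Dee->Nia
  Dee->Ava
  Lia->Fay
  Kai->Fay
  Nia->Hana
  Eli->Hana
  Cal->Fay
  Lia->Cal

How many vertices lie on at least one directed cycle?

4

A vertex is on a directed cycle iff it belongs to a strongly connected component of size ≥ 2 (or has a self-loop).
The vertices on cycles are {Ava, Dee, Fay, Kai} — 4 in total.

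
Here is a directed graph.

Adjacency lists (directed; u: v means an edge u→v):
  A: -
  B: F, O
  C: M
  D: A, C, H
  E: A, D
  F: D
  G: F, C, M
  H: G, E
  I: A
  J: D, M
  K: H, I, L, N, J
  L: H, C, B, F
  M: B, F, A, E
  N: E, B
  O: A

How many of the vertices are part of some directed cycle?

8

A vertex is on a directed cycle iff it belongs to a strongly connected component of size ≥ 2 (or has a self-loop).
The vertices on cycles are {B, C, D, E, F, G, H, M} — 8 in total.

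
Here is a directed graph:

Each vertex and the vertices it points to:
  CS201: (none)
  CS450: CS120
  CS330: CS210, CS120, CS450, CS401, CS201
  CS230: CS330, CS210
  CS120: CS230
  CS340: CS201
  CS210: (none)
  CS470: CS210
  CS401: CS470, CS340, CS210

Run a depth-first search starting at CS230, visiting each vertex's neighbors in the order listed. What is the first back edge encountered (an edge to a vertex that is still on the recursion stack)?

CS120→CS230

DFS from CS230 (visiting each vertex's neighbors in the order listed); mark gray on enter, black on exit:
CS230 gray
  CS330 gray
    CS210 gray
    CS210 black
    CS120 gray
      CS120→CS230: CS230 is gray → back edge
First back edge: CS120 → CS230.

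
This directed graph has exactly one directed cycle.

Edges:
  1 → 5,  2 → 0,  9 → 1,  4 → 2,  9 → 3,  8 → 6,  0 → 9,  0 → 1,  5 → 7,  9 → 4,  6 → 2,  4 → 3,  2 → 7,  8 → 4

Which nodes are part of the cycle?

DFS with gray/black marking from 4:
4 gray
  2 gray
    0 gray
      1 gray
        5 gray
          7 gray
          7 black
        5 black
      1 black
      9 gray
        9→1: 1 black — skip
        9→4: 4 is gray → back edge
Back edge closes the cycle 4 → 2 → 0 → 9 → 4; its vertices are {0, 2, 4, 9}.

0, 2, 4, 9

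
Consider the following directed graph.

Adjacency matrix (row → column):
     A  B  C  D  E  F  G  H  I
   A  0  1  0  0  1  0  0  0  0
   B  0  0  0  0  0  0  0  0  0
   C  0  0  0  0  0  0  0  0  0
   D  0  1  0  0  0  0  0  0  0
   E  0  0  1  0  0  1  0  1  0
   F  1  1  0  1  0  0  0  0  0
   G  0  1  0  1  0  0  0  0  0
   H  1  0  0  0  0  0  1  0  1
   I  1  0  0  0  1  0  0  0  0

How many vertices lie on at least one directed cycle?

A vertex is on a directed cycle iff it belongs to a strongly connected component of size ≥ 2 (or has a self-loop).
The vertices on cycles are {A, E, F, H, I} — 5 in total.

5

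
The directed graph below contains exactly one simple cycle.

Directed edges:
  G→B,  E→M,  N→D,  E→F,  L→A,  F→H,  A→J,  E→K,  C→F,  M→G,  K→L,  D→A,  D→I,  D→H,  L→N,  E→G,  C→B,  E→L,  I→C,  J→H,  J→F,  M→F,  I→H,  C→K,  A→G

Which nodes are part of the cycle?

C, D, I, K, L, N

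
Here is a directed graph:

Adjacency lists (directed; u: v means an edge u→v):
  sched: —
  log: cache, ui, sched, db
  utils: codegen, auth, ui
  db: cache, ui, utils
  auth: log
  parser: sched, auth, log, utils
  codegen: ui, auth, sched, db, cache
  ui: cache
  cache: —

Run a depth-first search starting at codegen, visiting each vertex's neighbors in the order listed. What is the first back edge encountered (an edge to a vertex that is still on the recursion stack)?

utils->codegen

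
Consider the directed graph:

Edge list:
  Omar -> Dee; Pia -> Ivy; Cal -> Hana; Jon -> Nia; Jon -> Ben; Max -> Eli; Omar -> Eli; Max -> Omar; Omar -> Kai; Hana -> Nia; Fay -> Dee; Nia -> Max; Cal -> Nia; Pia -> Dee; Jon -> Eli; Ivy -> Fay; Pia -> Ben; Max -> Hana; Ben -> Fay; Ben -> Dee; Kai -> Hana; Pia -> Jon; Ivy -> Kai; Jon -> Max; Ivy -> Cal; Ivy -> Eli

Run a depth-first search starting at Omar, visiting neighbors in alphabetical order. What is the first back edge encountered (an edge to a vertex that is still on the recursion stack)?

DFS from Omar (visiting neighbors in alphabetical order); mark gray on enter, black on exit:
Omar gray
  Dee gray
  Dee black
  Eli gray
  Eli black
  Kai gray
    Hana gray
      Nia gray
        Max gray
          Max→Eli: Eli black — skip
          Max→Hana: Hana is gray → back edge
First back edge: Max → Hana.

Max→Hana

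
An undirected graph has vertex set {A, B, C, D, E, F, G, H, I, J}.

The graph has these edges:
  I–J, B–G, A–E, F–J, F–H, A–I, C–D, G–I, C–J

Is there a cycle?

DFS, tracking each vertex's parent; an edge to a visited non-parent vertex closes a cycle.
Start from H:
visit H (parent –)
  visit F (parent H)
    visit J (parent F)
      visit I (parent J)
        I–J: parent, skip
        visit A (parent I)
          visit E (parent A)
            E–A: parent, skip
          A–I: parent, skip
        visit G (parent I)
          visit B (parent G)
            B–G: parent, skip
          G–I: parent, skip
      visit C (parent J)
        C–J: parent, skip
        visit D (parent C)
          D–C: parent, skip
      J–F: parent, skip
    F–H: parent, skip
No non-parent visited neighbor found — the graph is a forest.

No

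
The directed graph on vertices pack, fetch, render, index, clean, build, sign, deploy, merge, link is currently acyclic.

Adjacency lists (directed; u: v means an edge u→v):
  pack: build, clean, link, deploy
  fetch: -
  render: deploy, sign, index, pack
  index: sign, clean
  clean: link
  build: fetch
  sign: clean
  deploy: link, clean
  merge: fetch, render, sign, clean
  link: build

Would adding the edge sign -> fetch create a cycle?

Adding sign→fetch creates a cycle iff fetch can already reach sign.
Explore from fetch: no path reaches sign. The graph stays acyclic.

No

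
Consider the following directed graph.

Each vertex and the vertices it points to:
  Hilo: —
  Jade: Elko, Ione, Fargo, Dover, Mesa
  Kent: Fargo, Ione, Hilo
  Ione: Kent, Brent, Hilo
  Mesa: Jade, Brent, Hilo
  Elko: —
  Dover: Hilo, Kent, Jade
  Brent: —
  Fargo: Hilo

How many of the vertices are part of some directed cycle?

5

A vertex is on a directed cycle iff it belongs to a strongly connected component of size ≥ 2 (or has a self-loop).
The vertices on cycles are {Ione, Jade, Kent, Mesa, Dover} — 5 in total.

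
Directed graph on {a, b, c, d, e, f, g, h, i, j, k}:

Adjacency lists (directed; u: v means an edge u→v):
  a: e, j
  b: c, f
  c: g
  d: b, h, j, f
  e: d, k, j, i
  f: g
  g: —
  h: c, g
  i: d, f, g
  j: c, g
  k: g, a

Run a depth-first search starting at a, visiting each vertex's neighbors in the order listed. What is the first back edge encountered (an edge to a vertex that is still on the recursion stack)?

k→a

DFS from a (visiting each vertex's neighbors in the order listed); mark gray on enter, black on exit:
a gray
  e gray
    d gray
      b gray
        c gray
          g gray
          g black
        c black
        f gray
          f→g: g black — skip
        f black
      b black
      h gray
        h→c: c black — skip
        h→g: g black — skip
      h black
      j gray
        j→c: c black — skip
        j→g: g black — skip
      j black
      d→f: f black — skip
    d black
    k gray
      k→g: g black — skip
      k→a: a is gray → back edge
First back edge: k → a.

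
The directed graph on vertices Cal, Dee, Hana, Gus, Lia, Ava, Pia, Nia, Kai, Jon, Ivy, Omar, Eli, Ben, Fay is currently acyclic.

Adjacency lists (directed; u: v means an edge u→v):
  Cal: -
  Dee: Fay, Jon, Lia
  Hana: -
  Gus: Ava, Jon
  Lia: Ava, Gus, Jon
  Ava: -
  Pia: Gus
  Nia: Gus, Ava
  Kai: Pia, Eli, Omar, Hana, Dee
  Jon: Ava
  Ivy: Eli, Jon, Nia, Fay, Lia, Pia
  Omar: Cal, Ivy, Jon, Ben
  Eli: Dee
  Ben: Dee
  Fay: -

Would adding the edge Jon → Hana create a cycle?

Adding Jon→Hana creates a cycle iff Hana can already reach Jon.
Explore from Hana: no path reaches Jon. The graph stays acyclic.

No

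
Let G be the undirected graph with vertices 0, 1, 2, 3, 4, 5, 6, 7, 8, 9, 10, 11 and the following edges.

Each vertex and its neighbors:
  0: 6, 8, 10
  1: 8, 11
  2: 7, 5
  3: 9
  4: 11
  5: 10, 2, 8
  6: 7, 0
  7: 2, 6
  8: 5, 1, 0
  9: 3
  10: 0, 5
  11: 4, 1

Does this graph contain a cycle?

DFS, tracking each vertex's parent; an edge to a visited non-parent vertex closes a cycle.
Start from 5:
visit 5 (parent –)
  visit 10 (parent 5)
    visit 0 (parent 10)
      visit 6 (parent 0)
        visit 7 (parent 6)
          visit 2 (parent 7)
            2–7: parent, skip
            2–5: 5 visited and ≠ parent → cycle
Cycle: 5 – 10 – 0 – 6 – 7 – 2 – 5.

Yes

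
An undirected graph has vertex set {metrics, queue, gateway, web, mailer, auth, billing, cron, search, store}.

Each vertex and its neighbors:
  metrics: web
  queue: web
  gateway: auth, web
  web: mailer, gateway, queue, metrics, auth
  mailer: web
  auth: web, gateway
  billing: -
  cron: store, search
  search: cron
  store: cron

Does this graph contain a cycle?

Yes

DFS, tracking each vertex's parent; an edge to a visited non-parent vertex closes a cycle.
Start from billing:
visit billing (parent –)
visit metrics (parent –)
  visit web (parent metrics)
    visit mailer (parent web)
      mailer–web: parent, skip
    visit gateway (parent web)
      visit auth (parent gateway)
        auth–web: web visited and ≠ parent → cycle
Cycle: web – gateway – auth – web.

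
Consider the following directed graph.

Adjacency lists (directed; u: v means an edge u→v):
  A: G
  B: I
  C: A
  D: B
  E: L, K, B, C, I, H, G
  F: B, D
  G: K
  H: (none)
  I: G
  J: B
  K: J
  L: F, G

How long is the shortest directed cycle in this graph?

5

For each vertex v, BFS finds the shortest path from v back to v.
The shortest such closed walk is K → J → B → I → G → K, length 5.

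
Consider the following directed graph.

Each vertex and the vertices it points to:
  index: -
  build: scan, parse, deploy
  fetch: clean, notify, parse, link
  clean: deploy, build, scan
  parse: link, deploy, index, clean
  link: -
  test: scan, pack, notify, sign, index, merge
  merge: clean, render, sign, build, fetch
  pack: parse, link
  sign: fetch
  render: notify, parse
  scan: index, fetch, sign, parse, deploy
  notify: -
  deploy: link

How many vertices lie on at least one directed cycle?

A vertex is on a directed cycle iff it belongs to a strongly connected component of size ≥ 2 (or has a self-loop).
The vertices on cycles are {scan, sign, build, clean, fetch, parse} — 6 in total.

6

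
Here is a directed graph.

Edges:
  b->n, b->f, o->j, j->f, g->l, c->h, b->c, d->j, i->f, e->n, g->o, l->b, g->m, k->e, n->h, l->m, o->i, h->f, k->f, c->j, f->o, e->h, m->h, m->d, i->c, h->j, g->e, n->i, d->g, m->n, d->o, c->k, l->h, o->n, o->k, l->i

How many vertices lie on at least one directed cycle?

A vertex is on a directed cycle iff it belongs to a strongly connected component of size ≥ 2 (or has a self-loop).
The vertices on cycles are {c, d, e, f, g, h, i, j, k, l, m, n, o} — 13 in total.

13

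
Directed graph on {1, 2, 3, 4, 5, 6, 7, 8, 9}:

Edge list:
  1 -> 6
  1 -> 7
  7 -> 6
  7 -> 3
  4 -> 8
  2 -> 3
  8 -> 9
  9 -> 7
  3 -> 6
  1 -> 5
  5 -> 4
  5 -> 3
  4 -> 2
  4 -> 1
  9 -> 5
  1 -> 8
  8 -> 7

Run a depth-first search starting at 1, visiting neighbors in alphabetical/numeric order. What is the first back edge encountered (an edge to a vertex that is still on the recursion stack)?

4→1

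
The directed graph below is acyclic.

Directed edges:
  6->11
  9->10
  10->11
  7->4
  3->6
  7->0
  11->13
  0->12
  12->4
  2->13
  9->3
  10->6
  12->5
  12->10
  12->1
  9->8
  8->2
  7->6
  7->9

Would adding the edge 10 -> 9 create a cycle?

Yes

Adding 10→9 creates a cycle iff 9 can already reach 10.
Path from 9: 9 → 10.
So 9 → … → 10 → 9 is a cycle.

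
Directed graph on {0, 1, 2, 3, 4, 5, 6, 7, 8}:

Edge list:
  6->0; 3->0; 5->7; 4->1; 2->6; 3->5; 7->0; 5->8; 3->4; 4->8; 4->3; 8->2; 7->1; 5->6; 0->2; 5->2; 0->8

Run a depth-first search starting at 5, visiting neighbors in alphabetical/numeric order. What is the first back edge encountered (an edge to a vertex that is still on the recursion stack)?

0->2

DFS from 5 (visiting neighbors in alphabetical/numeric order); mark gray on enter, black on exit:
5 gray
  2 gray
    6 gray
      0 gray
        0→2: 2 is gray → back edge
First back edge: 0 → 2.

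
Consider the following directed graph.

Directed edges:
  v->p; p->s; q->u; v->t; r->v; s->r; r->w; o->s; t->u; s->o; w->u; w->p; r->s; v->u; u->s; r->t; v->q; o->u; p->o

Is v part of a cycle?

Yes

v is on a cycle iff v can reach itself via ≥1 edge.
v → p → s → r → v — yes.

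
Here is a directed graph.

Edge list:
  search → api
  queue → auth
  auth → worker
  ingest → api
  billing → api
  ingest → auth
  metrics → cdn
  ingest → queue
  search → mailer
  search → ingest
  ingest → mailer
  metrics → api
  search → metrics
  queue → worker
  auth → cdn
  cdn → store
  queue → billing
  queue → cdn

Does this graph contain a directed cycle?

DFS with white/gray/black marking, starting from auth:
auth gray
  cdn gray
    store gray
    store black
  cdn black
  worker gray
  worker black
auth black
mailer gray
mailer black
metrics gray
  metrics→cdn: cdn black — skip
  api gray
  api black
metrics black
billing gray
  billing→api: api black — skip
billing black
queue gray
  queue→worker: worker black — skip
  queue→auth: auth black — skip
  queue→cdn: cdn black — skip
  queue→billing: billing black — skip
queue black
search gray
  ingest gray
    ingest→mailer: mailer black — skip
    ingest→auth: auth black — skip
    ingest→queue: queue black — skip
    ingest→api: api black — skip
  ingest black
  search→metrics: metrics black — skip
  search→mailer: mailer black — skip
  search→api: api black — skip
search black
Every edge goes to a white or black vertex — no back edge, so the graph is acyclic.

No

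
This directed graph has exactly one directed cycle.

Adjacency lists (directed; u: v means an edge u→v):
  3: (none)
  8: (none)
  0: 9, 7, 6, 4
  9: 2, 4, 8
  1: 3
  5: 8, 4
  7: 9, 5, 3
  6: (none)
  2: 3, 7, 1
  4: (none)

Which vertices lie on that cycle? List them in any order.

2, 7, 9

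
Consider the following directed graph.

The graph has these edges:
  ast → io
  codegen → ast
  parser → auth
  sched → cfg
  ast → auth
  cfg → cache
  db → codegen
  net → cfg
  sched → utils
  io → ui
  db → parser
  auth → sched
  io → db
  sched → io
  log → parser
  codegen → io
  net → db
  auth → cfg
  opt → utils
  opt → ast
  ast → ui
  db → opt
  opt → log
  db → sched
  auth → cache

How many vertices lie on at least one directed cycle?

9

A vertex is on a directed cycle iff it belongs to a strongly connected component of size ≥ 2 (or has a self-loop).
The vertices on cycles are {db, io, ast, log, opt, auth, sched, parser, codegen} — 9 in total.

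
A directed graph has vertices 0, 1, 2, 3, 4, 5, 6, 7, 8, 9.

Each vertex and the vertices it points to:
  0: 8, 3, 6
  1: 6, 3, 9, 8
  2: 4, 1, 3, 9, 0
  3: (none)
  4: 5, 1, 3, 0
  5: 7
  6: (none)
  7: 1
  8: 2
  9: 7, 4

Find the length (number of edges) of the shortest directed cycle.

3

For each vertex v, BFS finds the shortest path from v back to v.
The shortest such closed walk is 2 → 0 → 8 → 2, length 3.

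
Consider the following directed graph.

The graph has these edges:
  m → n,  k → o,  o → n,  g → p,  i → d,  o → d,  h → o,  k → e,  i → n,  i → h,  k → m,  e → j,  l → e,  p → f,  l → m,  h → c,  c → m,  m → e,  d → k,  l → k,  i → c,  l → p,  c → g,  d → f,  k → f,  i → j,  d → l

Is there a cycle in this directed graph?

Yes

DFS with white/gray/black marking, starting from c:
c gray
  m gray
    e gray
      j gray
      j black
    e black
    n gray
    n black
  m black
  g gray
    p gray
      f gray
      f black
    p black
  g black
c black
d gray
  l gray
    l→m: m black — skip
    l→p: p black — skip
    l→e: e black — skip
    k gray
      o gray
        o→d: d is gray → back edge
Back edge found, so a cycle exists: d → l → k → o → d.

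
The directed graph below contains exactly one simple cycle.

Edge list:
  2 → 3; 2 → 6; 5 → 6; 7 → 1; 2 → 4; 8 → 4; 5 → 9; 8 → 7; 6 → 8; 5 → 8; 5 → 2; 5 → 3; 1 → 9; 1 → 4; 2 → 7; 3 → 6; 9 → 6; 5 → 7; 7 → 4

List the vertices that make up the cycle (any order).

1, 6, 7, 8, 9

DFS with gray/black marking from 8:
8 gray
  4 gray
  4 black
  7 gray
    1 gray
      1→4: 4 black — skip
      9 gray
        6 gray
          6→8: 8 is gray → back edge
Back edge closes the cycle 8 → 7 → 1 → 9 → 6 → 8; its vertices are {1, 6, 7, 8, 9}.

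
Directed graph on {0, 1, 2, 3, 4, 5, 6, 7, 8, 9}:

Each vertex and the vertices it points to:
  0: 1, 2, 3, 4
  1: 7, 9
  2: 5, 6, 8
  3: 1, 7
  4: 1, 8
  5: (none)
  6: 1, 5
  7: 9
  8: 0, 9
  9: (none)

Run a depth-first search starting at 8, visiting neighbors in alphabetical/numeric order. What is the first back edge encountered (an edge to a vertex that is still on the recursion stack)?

2->8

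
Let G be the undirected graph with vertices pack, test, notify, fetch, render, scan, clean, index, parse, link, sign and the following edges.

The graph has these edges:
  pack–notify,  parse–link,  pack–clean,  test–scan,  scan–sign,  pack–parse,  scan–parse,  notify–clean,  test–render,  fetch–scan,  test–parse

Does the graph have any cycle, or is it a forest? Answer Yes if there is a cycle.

Yes

DFS, tracking each vertex's parent; an edge to a visited non-parent vertex closes a cycle.
Start from fetch:
visit fetch (parent –)
  visit scan (parent fetch)
    visit test (parent scan)
      visit render (parent test)
        render–test: parent, skip
      test–scan: parent, skip
      visit parse (parent test)
        visit pack (parent parse)
          pack–parse: parent, skip
          visit clean (parent pack)
            visit notify (parent clean)
              notify–clean: parent, skip
              notify–pack: pack visited and ≠ parent → cycle
Cycle: pack – clean – notify – pack.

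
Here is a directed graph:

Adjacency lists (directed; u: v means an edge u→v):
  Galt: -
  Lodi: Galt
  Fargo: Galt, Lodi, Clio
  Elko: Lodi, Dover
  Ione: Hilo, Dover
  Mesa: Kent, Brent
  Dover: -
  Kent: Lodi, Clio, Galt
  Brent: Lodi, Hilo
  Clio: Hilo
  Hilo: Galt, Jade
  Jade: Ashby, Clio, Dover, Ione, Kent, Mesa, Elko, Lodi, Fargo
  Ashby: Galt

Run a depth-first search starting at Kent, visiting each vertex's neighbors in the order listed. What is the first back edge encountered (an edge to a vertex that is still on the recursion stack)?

Jade→Clio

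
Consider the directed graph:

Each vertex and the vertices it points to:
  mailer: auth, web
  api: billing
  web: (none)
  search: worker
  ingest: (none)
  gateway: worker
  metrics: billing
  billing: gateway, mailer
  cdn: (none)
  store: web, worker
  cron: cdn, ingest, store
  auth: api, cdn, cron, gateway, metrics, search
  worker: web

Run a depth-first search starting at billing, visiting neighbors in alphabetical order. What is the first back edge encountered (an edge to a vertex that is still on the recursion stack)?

api->billing

DFS from billing (visiting neighbors in alphabetical order); mark gray on enter, black on exit:
billing gray
  gateway gray
    worker gray
      web gray
      web black
    worker black
  gateway black
  mailer gray
    auth gray
      api gray
        api→billing: billing is gray → back edge
First back edge: api → billing.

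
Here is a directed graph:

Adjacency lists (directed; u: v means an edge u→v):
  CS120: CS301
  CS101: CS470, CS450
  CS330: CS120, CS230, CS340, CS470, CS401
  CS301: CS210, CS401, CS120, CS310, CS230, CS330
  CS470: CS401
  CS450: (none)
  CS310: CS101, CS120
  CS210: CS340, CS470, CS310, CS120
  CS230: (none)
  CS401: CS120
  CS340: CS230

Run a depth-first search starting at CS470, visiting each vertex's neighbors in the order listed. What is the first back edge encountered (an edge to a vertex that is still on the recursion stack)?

DFS from CS470 (visiting each vertex's neighbors in the order listed); mark gray on enter, black on exit:
CS470 gray
  CS401 gray
    CS120 gray
      CS301 gray
        CS210 gray
          CS340 gray
            CS230 gray
            CS230 black
          CS340 black
          CS210→CS470: CS470 is gray → back edge
First back edge: CS210 → CS470.

CS210->CS470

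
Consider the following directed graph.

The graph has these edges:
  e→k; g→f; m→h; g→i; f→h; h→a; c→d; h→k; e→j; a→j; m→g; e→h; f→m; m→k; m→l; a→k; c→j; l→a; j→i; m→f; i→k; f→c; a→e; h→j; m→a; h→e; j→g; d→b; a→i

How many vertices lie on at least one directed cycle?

A vertex is on a directed cycle iff it belongs to a strongly connected component of size ≥ 2 (or has a self-loop).
The vertices on cycles are {a, c, e, f, g, h, j, l, m} — 9 in total.

9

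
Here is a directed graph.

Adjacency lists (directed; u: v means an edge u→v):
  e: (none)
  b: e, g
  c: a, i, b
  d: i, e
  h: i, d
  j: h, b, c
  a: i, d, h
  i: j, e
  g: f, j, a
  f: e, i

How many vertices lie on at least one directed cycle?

A vertex is on a directed cycle iff it belongs to a strongly connected component of size ≥ 2 (or has a self-loop).
The vertices on cycles are {a, b, c, d, f, g, h, i, j} — 9 in total.

9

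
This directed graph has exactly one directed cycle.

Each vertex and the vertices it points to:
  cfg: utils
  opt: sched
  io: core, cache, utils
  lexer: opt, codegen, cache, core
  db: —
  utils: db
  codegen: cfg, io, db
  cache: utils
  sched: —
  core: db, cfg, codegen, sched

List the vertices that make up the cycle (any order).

io, core, codegen

DFS with gray/black marking from core:
core gray
  db gray
  db black
  cfg gray
    utils gray
      utils→db: db black — skip
    utils black
  cfg black
  codegen gray
    codegen→cfg: cfg black — skip
    io gray
      io→core: core is gray → back edge
Back edge closes the cycle core → codegen → io → core; its vertices are {io, core, codegen}.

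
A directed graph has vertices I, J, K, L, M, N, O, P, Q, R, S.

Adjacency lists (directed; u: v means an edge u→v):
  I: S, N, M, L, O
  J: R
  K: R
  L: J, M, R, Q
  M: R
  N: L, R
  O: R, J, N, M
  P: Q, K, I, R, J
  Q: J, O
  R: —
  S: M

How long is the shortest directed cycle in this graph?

For each vertex v, BFS finds the shortest path from v back to v.
The shortest such closed walk is L → Q → O → N → L, length 4.

4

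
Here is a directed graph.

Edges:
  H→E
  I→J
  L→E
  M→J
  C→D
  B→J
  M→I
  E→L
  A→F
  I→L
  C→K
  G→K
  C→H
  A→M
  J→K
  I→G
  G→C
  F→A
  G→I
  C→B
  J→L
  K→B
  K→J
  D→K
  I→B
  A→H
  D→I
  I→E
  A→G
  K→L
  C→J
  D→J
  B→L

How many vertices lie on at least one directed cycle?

A vertex is on a directed cycle iff it belongs to a strongly connected component of size ≥ 2 (or has a self-loop).
The vertices on cycles are {A, B, C, D, E, F, G, I, J, K, L} — 11 in total.

11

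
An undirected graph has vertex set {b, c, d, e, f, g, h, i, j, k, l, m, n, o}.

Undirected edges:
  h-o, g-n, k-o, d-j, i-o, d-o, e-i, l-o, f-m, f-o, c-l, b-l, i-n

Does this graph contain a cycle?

No

DFS, tracking each vertex's parent; an edge to a visited non-parent vertex closes a cycle.
Start from n:
visit n (parent –)
  visit g (parent n)
    g–n: parent, skip
  visit i (parent n)
    i–n: parent, skip
    visit e (parent i)
      e–i: parent, skip
    visit o (parent i)
      visit f (parent o)
        f–o: parent, skip
        visit m (parent f)
          m–f: parent, skip
      visit l (parent o)
        visit b (parent l)
          b–l: parent, skip
        visit c (parent l)
          c–l: parent, skip
        l–o: parent, skip
      visit d (parent o)
        d–o: parent, skip
        visit j (parent d)
          j–d: parent, skip
      visit h (parent o)
        h–o: parent, skip
      visit k (parent o)
        k–o: parent, skip
      o–i: parent, skip
No non-parent visited neighbor found — the graph is a forest.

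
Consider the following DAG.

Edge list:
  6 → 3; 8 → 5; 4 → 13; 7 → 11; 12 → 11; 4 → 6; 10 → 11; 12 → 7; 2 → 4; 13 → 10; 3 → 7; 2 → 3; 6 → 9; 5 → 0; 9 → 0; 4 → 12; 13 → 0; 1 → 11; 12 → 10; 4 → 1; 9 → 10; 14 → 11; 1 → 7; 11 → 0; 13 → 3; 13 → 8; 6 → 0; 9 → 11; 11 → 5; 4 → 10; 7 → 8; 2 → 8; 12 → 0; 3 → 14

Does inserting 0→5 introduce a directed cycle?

Adding 0→5 creates a cycle iff 5 can already reach 0.
Path from 5: 5 → 0.
So 5 → … → 0 → 5 is a cycle.

Yes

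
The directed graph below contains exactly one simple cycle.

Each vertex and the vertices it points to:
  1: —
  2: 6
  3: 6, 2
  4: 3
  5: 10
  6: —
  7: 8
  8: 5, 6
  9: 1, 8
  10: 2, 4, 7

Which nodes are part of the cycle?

DFS with gray/black marking from 8:
8 gray
  5 gray
    10 gray
      2 gray
        6 gray
        6 black
      2 black
      4 gray
        3 gray
          3→6: 6 black — skip
          3→2: 2 black — skip
        3 black
      4 black
      7 gray
        7→8: 8 is gray → back edge
Back edge closes the cycle 8 → 5 → 10 → 7 → 8; its vertices are {5, 7, 8, 10}.

5, 7, 8, 10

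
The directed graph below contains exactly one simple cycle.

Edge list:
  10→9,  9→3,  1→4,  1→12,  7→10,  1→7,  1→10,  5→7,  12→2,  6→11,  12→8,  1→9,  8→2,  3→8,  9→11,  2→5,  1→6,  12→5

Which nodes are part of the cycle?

2, 3, 5, 7, 8, 9, 10

DFS with gray/black marking from 10:
10 gray
  9 gray
    11 gray
    11 black
    3 gray
      8 gray
        2 gray
          5 gray
            7 gray
              7→10: 10 is gray → back edge
Back edge closes the cycle 10 → 9 → 3 → 8 → 2 → 5 → 7 → 10; its vertices are {2, 3, 5, 7, 8, 9, 10}.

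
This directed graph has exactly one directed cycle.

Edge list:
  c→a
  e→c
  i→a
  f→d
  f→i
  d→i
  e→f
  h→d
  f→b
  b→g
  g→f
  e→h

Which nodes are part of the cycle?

DFS with gray/black marking from f:
f gray
  d gray
    i gray
      a gray
      a black
    i black
  d black
  b gray
    g gray
      g→f: f is gray → back edge
Back edge closes the cycle f → b → g → f; its vertices are {b, f, g}.

b, f, g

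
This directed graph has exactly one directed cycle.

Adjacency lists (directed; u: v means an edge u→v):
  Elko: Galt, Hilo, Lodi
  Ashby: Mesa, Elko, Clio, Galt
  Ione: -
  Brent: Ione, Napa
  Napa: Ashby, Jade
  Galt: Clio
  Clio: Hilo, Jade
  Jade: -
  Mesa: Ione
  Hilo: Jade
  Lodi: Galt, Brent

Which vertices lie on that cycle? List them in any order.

Elko, Lodi, Napa, Ashby, Brent

DFS with gray/black marking from Napa:
Napa gray
  Ashby gray
    Mesa gray
      Ione gray
      Ione black
    Mesa black
    Elko gray
      Galt gray
        Clio gray
          Hilo gray
            Jade gray
            Jade black
          Hilo black
          Clio→Jade: Jade black — skip
        Clio black
      Galt black
      Elko→Hilo: Hilo black — skip
      Lodi gray
        Lodi→Galt: Galt black — skip
        Brent gray
          Brent→Ione: Ione black — skip
          Brent→Napa: Napa is gray → back edge
Back edge closes the cycle Napa → Ashby → Elko → Lodi → Brent → Napa; its vertices are {Elko, Lodi, Napa, Ashby, Brent}.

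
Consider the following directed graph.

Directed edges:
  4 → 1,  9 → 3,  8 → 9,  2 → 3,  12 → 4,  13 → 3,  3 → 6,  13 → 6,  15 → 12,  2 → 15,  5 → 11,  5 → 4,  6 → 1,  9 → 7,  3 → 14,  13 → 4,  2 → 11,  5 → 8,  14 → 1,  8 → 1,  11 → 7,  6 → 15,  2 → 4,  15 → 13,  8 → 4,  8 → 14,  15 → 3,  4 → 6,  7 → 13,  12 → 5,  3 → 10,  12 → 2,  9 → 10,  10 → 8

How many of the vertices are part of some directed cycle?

A vertex is on a directed cycle iff it belongs to a strongly connected component of size ≥ 2 (or has a self-loop).
The vertices on cycles are {2, 3, 4, 5, 6, 7, 8, 9, 10, 11, 12, 13, 15} — 13 in total.

13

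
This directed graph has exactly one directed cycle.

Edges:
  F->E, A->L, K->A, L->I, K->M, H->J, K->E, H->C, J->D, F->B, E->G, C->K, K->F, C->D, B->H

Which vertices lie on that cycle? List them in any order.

B, C, F, H, K

DFS with gray/black marking from K:
K gray
  M gray
  M black
  E gray
    G gray
    G black
  E black
  F gray
    B gray
      H gray
        J gray
          D gray
          D black
        J black
        C gray
          C→K: K is gray → back edge
Back edge closes the cycle K → F → B → H → C → K; its vertices are {B, C, F, H, K}.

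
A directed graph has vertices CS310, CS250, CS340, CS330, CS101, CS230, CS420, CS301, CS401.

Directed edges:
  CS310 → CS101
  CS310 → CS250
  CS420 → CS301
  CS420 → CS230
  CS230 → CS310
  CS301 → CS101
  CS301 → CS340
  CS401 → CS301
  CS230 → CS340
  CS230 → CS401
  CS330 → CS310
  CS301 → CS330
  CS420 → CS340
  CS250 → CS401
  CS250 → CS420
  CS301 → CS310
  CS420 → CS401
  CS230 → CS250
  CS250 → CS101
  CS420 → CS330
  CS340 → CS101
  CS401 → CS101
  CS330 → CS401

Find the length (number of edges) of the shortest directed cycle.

3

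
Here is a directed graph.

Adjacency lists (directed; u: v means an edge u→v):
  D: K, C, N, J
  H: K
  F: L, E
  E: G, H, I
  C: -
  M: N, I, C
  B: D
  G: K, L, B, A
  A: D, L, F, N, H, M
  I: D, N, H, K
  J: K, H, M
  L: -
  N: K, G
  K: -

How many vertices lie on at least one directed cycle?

10

A vertex is on a directed cycle iff it belongs to a strongly connected component of size ≥ 2 (or has a self-loop).
The vertices on cycles are {A, B, D, E, F, G, I, J, M, N} — 10 in total.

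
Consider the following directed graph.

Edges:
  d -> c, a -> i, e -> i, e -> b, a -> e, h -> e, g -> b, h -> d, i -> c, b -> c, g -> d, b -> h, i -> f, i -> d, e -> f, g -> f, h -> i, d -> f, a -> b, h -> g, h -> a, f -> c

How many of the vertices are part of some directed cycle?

5

A vertex is on a directed cycle iff it belongs to a strongly connected component of size ≥ 2 (or has a self-loop).
The vertices on cycles are {a, b, e, g, h} — 5 in total.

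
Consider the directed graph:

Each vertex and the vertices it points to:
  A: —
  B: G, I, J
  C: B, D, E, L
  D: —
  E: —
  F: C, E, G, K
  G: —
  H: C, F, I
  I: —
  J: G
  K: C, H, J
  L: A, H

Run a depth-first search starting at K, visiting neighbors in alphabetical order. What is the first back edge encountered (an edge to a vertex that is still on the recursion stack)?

H→C

DFS from K (visiting neighbors in alphabetical order); mark gray on enter, black on exit:
K gray
  C gray
    B gray
      G gray
      G black
      I gray
      I black
      J gray
        J→G: G black — skip
      J black
    B black
    D gray
    D black
    E gray
    E black
    L gray
      A gray
      A black
      H gray
        H→C: C is gray → back edge
First back edge: H → C.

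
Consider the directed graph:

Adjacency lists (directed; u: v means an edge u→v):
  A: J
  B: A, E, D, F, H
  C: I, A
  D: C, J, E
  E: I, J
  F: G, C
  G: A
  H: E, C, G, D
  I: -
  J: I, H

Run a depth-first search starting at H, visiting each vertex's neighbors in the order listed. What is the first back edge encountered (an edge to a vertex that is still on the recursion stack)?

DFS from H (visiting each vertex's neighbors in the order listed); mark gray on enter, black on exit:
H gray
  E gray
    I gray
    I black
    J gray
      J→I: I black — skip
      J→H: H is gray → back edge
First back edge: J → H.

J->H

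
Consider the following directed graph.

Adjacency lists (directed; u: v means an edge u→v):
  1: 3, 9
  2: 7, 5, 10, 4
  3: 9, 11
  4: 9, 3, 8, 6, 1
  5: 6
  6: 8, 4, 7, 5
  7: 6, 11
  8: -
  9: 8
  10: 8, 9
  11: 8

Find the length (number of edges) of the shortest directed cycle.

For each vertex v, BFS finds the shortest path from v back to v.
The shortest such closed walk is 5 → 6 → 5, length 2.

2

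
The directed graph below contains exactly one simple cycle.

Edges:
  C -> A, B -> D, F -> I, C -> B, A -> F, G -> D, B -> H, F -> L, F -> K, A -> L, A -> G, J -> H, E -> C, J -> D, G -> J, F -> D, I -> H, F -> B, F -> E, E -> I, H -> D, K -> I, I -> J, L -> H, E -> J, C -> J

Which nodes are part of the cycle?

A, C, E, F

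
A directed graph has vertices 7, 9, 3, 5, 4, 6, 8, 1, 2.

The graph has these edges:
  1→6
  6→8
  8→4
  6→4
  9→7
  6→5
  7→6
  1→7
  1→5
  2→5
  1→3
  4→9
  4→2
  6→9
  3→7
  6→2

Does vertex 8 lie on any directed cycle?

Yes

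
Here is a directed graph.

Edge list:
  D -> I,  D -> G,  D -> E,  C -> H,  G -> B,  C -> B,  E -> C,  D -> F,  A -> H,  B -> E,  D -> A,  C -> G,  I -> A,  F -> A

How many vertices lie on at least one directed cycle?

4

A vertex is on a directed cycle iff it belongs to a strongly connected component of size ≥ 2 (or has a self-loop).
The vertices on cycles are {B, C, E, G} — 4 in total.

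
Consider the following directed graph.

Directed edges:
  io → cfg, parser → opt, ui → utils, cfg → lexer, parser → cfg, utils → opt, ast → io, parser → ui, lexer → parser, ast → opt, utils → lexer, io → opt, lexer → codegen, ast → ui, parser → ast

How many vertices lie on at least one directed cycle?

7

A vertex is on a directed cycle iff it belongs to a strongly connected component of size ≥ 2 (or has a self-loop).
The vertices on cycles are {io, ui, ast, cfg, lexer, utils, parser} — 7 in total.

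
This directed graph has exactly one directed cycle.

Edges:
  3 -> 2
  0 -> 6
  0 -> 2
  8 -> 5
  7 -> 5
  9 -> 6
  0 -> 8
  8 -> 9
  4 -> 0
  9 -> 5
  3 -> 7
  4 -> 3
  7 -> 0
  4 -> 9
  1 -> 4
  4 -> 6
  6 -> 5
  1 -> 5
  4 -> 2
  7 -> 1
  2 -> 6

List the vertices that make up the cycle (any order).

DFS with gray/black marking from 3:
3 gray
  2 gray
    6 gray
      5 gray
      5 black
    6 black
  2 black
  7 gray
    0 gray
      0→6: 6 black — skip
      0→2: 2 black — skip
      8 gray
        9 gray
          9→5: 5 black — skip
          9→6: 6 black — skip
        9 black
        8→5: 5 black — skip
      8 black
    0 black
    1 gray
      1→5: 5 black — skip
      4 gray
        4→3: 3 is gray → back edge
Back edge closes the cycle 3 → 7 → 1 → 4 → 3; its vertices are {1, 3, 4, 7}.

1, 3, 4, 7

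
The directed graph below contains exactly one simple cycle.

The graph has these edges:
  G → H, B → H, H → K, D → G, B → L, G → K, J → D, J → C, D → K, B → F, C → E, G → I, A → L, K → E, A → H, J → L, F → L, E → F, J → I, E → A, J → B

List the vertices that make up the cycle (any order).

DFS with gray/black marking from E:
E gray
  A gray
    L gray
    L black
    H gray
      K gray
        K→E: E is gray → back edge
Back edge closes the cycle E → A → H → K → E; its vertices are {A, E, H, K}.

A, E, H, K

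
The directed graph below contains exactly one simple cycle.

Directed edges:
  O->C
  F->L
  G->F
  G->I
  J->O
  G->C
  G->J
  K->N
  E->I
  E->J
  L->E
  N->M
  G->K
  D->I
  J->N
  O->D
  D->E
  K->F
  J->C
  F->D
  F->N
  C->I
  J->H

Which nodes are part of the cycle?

DFS with gray/black marking from J:
J gray
  O gray
    C gray
      I gray
      I black
    C black
    D gray
      D→I: I black — skip
      E gray
        E→I: I black — skip
        E→J: J is gray → back edge
Back edge closes the cycle J → O → D → E → J; its vertices are {D, E, J, O}.

D, E, J, O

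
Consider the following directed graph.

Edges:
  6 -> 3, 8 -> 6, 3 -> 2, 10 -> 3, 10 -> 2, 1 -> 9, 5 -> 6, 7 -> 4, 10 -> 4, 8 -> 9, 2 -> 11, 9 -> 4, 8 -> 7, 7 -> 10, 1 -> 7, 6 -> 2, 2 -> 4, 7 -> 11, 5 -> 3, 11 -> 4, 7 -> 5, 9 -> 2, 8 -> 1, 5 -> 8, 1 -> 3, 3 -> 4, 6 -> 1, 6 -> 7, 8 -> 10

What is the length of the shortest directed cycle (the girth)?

3

For each vertex v, BFS finds the shortest path from v back to v.
The shortest such closed walk is 5 → 6 → 7 → 5, length 3.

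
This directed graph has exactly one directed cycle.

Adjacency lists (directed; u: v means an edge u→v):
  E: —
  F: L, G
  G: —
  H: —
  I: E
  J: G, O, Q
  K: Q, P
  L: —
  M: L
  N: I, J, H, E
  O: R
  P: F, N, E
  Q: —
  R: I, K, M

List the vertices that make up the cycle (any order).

J, K, N, O, P, R

DFS with gray/black marking from R:
R gray
  I gray
    E gray
    E black
  I black
  K gray
    Q gray
    Q black
    P gray
      F gray
        L gray
        L black
        G gray
        G black
      F black
      N gray
        N→I: I black — skip
        J gray
          J→G: G black — skip
          O gray
            O→R: R is gray → back edge
Back edge closes the cycle R → K → P → N → J → O → R; its vertices are {J, K, N, O, P, R}.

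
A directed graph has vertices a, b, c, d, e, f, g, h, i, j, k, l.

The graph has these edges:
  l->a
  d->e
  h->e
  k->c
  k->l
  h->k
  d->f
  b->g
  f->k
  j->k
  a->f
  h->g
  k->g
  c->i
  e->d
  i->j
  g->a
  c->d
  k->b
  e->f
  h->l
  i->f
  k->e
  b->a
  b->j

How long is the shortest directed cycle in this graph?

For each vertex v, BFS finds the shortest path from v back to v.
The shortest such closed walk is d → e → d, length 2.

2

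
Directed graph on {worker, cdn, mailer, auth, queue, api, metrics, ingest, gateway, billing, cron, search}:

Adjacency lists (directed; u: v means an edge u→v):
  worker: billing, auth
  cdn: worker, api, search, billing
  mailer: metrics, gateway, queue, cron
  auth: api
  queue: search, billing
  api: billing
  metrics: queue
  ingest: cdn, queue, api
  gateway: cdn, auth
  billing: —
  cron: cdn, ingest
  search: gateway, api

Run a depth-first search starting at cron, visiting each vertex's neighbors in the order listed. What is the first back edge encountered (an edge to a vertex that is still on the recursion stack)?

DFS from cron (visiting each vertex's neighbors in the order listed); mark gray on enter, black on exit:
cron gray
  cdn gray
    worker gray
      billing gray
      billing black
      auth gray
        api gray
          api→billing: billing black — skip
        api black
      auth black
    worker black
    cdn→api: api black — skip
    search gray
      gateway gray
        gateway→cdn: cdn is gray → back edge
First back edge: gateway → cdn.

gateway->cdn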